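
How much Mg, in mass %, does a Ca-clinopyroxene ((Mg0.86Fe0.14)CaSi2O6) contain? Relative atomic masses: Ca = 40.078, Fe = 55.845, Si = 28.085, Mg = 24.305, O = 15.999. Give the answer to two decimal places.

9.46 mass %

M((Mg0.86Fe0.14)CaSi2O6) = 220.963 g/mol.
Mg contributes 0.86 × 24.305 = 20.902 g per mole.
20.902/220.963 = 0.0946 → 9.46%.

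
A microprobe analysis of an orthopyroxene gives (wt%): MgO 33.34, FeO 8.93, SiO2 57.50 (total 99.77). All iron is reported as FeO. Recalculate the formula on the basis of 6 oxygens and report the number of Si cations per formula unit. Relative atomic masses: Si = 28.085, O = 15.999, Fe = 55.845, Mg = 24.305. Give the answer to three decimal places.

2.004 Si apfu

MgO (M=40.304): mol = 0.82721; Mg = 0.82721, O = 0.82721.
FeO (M=71.844): mol = 0.12430; Fe = 0.12430, O = 0.12430.
SiO2 (M=60.083): mol = 0.95701; Si = 0.95701, O = 1.91402.
ΣO = 2.86553; factor = 6/ΣO = 2.09385.
Si apfu = 0.95701 × 2.09385 = 2.004.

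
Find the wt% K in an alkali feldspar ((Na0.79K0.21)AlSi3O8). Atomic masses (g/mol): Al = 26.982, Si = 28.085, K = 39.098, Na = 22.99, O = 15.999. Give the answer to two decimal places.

Formula mass = 0.79·22.99 + 0.21·39.098 + 1·26.982 + 3·28.085 + 8·15.999 = 265.602 g/mol, of which 8.211 g is K.
So K makes up 8.211/265.602 = 0.0309 of the mass, i.e. 3.09%.

3.09 weight percent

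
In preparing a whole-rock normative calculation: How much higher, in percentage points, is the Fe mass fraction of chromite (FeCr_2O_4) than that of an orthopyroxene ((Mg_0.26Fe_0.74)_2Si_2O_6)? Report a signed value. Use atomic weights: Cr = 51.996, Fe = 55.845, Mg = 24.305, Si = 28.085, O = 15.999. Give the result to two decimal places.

-8.45 percentage points

Fe in FeCr_2O_4: molar mass 223.833 g/mol; 1×55.845 = 55.845 g → 24.95 wt%.
Fe in (Mg_0.26Fe_0.74)_2Si_2O_6: molar mass 247.453 g/mol; 1.48×55.845 = 82.651 g → 33.40 wt%.
Difference = 24.95 − 33.40 = -8.45 percentage points.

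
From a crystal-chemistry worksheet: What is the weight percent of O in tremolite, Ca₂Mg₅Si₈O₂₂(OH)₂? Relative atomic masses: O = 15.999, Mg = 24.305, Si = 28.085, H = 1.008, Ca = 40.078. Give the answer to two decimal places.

47.27 wt%

Molar mass of Ca₂Mg₅Si₈O₂₂(OH)₂: 2·40.078 + 5·24.305 + 8·28.085 + 24·15.999 + 2·1.008 = 812.353 g/mol.
Mass of O per formula unit: 24 × 15.999 = 383.976 g.
Weight fraction O = 383.976 / 812.353 = 0.4727.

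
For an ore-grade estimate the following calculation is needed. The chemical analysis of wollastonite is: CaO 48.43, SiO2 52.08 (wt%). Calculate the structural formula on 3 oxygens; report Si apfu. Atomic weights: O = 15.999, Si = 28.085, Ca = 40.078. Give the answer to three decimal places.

1.001 Si apfu

CaO: 48.43/56.077 = 0.86363 mol → 0.86363 mol Ca, 0.86363 mol O.
SiO2: 52.08/60.083 = 0.86680 mol → 0.86680 mol Si, 1.73360 mol O.
Total oxygen = 2.59723 mol. Normalization factor = 3/2.59723 = 1.15508.
Si per 3 O = 0.86680 × 1.15508 = 1.001.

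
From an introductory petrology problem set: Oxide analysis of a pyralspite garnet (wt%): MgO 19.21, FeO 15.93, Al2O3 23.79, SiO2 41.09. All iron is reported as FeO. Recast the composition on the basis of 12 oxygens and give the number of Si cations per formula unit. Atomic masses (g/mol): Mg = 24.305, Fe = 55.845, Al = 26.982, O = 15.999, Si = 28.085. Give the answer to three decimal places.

MgO: 19.21/40.304 = 0.47663 mol → 0.47663 mol Mg, 0.47663 mol O.
FeO: 15.93/71.844 = 0.22173 mol → 0.22173 mol Fe, 0.22173 mol O.
Al2O3: 23.79/101.961 = 0.23332 mol → 0.46664 mol Al, 0.69996 mol O.
SiO2: 41.09/60.083 = 0.68389 mol → 0.68389 mol Si, 1.36778 mol O.
Total oxygen = 2.76610 mol. Normalization factor = 12/2.76610 = 4.33824.
Si per 12 O = 0.68389 × 4.33824 = 2.967.

2.967 Si apfu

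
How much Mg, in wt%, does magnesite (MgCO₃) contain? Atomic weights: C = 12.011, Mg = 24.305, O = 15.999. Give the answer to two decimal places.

Formula mass = 1·24.305 + 1·12.011 + 3·15.999 = 84.313 g/mol, of which 24.305 g is Mg.
So Mg makes up 24.305/84.313 = 0.2883 of the mass, i.e. 28.83%.

28.83 wt%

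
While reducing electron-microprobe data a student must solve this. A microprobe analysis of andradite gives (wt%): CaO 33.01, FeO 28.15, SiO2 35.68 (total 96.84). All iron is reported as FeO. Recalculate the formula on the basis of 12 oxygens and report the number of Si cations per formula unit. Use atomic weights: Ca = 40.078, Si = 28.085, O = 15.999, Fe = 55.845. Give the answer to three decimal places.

3.287 Si apfu

33.01 wt% CaO ÷ 56.077 g/mol = 0.58865 mol, giving 0.58865 Ca and 0.58865 O.
28.15 wt% FeO ÷ 71.844 g/mol = 0.39182 mol, giving 0.39182 Fe and 0.39182 O.
35.68 wt% SiO2 ÷ 60.083 g/mol = 0.59385 mol, giving 0.59385 Si and 1.18770 O.
Oxygen sums to 2.16817; scaling by 12/2.16817 = 5.53462 puts the formula on 12 O.
Si: 0.59385 × 5.53462 = 3.287 atoms per formula unit.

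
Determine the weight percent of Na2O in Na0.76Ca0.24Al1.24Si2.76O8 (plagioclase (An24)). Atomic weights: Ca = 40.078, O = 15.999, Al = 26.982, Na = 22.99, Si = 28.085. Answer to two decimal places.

Formula mass = 266.055 g/mol.
0.76 Na → 0.3800 mol Na2O per formula unit; M(Na2O) = 61.979, so Na2O mass = 23.552 g.
23.552/266.055 × 100 = 8.85 wt%.

8.85 wt%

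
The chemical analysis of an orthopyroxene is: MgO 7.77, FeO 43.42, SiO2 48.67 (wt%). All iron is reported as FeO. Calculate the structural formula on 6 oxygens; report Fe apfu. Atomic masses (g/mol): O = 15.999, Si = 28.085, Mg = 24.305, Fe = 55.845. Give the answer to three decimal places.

MgO (M=40.304): mol = 0.19278; Mg = 0.19278, O = 0.19278.
FeO (M=71.844): mol = 0.60437; Fe = 0.60437, O = 0.60437.
SiO2 (M=60.083): mol = 0.81005; Si = 0.81005, O = 1.62010.
ΣO = 2.41725; factor = 6/ΣO = 2.48216.
Fe apfu = 0.60437 × 2.48216 = 1.500.

1.500 Fe apfu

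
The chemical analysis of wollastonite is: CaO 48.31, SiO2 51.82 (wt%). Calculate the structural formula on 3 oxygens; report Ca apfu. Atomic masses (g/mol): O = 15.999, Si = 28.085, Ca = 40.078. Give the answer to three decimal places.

CaO: 48.31/56.077 = 0.86149 mol → 0.86149 mol Ca, 0.86149 mol O.
SiO2: 51.82/60.083 = 0.86247 mol → 0.86247 mol Si, 1.72494 mol O.
Total oxygen = 2.58643 mol. Normalization factor = 3/2.58643 = 1.15990.
Ca per 3 O = 0.86149 × 1.15990 = 0.999.

0.999 Ca apfu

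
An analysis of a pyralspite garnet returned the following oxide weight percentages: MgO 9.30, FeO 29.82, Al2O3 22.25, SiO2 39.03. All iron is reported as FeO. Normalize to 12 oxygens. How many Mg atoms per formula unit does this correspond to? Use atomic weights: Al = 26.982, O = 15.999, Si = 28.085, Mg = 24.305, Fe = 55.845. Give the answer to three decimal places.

MgO (M=40.304): mol = 0.23075; Mg = 0.23075, O = 0.23075.
FeO (M=71.844): mol = 0.41507; Fe = 0.41507, O = 0.41507.
Al2O3 (M=101.961): mol = 0.21822; Al = 0.43644, O = 0.65466.
SiO2 (M=60.083): mol = 0.64960; Si = 0.64960, O = 1.29920.
ΣO = 2.59968; factor = 12/ΣO = 4.61595.
Mg apfu = 0.23075 × 4.61595 = 1.065.

1.065 Mg apfu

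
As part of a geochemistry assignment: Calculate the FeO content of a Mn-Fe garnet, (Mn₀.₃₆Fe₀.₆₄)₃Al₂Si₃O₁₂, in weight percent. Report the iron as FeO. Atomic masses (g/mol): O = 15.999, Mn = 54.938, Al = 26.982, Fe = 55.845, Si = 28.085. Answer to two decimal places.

M((Mn₀.₃₆Fe₀.₆₄)₃Al₂Si₃O₁₂) = 496.762 g/mol; M(FeO) = 71.844 g/mol.
Moles FeO per formula unit = 1.92 Fe ÷ 1 = 1.9200.
FeO fraction = (1.9200 × 71.844) / 496.762 = 137.940/496.762 = 0.2777.

27.77 wt%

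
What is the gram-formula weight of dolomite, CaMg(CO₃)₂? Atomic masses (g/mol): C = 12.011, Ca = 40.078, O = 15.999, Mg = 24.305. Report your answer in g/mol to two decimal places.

184.40 g/mol

Ca: 1 × 40.078 = 40.0780
Mg: 1 × 24.305 = 24.3050
C: 2 × 12.011 = 24.0220
O: 6 × 15.999 = 95.9940
Summing the contributions gives the formula mass.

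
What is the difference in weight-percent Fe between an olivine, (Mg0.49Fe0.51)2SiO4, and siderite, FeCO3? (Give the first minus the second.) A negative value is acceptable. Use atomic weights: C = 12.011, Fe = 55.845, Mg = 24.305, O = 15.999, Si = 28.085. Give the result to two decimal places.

-15.25 percentage points

Fe in (Mg0.49Fe0.51)2SiO4: molar mass 172.862 g/mol; 1.02×55.845 = 56.962 g → 32.95 wt%.
Fe in FeCO3: molar mass 115.853 g/mol; 1×55.845 = 55.845 g → 48.20 wt%.
Difference = 32.95 − 48.20 = -15.25 percentage points.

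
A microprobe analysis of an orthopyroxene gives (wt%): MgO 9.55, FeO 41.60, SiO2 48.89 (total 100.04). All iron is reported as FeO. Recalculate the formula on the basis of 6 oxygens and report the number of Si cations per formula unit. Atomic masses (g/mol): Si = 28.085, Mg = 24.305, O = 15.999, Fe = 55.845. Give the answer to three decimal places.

1.998 Si apfu

MgO: 9.55/40.304 = 0.23695 mol → 0.23695 mol Mg, 0.23695 mol O.
FeO: 41.60/71.844 = 0.57903 mol → 0.57903 mol Fe, 0.57903 mol O.
SiO2: 48.89/60.083 = 0.81371 mol → 0.81371 mol Si, 1.62742 mol O.
Total oxygen = 2.44340 mol. Normalization factor = 6/2.44340 = 2.45559.
Si per 6 O = 0.81371 × 2.45559 = 1.998.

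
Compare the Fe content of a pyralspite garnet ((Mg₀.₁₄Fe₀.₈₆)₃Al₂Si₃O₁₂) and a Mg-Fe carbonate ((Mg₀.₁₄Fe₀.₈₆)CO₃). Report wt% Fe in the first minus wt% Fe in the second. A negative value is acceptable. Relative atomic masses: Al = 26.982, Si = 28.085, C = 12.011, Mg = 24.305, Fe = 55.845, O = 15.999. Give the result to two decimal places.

First mineral: 144.080 g Fe in 484.495 g formula = 29.74 wt% Fe.
Second mineral: 48.027 g Fe in 111.437 g formula = 43.10 wt% Fe.
29.74% − 43.10% gives a difference of -13.36 percentage points.

-13.36 percentage points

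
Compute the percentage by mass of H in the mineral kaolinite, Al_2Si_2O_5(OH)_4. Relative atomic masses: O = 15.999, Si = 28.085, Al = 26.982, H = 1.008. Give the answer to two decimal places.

1.56 wt%

Molar mass of Al_2Si_2O_5(OH)_4: 2×26.982 + 2×28.085 + 9×15.999 + 4×1.008 = 258.157 g/mol.
Mass of H per formula unit: 4 × 1.008 = 4.032 g.
Weight fraction H = 4.032 / 258.157 = 0.0156.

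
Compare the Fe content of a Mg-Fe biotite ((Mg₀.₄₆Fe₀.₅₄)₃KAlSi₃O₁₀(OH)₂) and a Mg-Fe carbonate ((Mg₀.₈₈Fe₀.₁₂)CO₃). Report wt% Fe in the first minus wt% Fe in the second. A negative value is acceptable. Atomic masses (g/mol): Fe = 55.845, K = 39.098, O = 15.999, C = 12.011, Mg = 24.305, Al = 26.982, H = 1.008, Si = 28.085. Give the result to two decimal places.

Fe in (Mg₀.₄₆Fe₀.₅₄)₃KAlSi₃O₁₀(OH)₂: molar mass 468.349 g/mol; 1.62×55.845 = 90.469 g → 19.32 wt%.
Fe in (Mg₀.₈₈Fe₀.₁₂)CO₃: molar mass 88.098 g/mol; 0.12×55.845 = 6.701 g → 7.61 wt%.
Difference = 19.32 − 7.61 = 11.71 percentage points.

11.71 percentage points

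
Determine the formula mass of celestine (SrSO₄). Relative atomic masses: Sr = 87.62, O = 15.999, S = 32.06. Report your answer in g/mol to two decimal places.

183.68 g/mol

M = 1(87.62) + 1(32.06) + 4(15.999)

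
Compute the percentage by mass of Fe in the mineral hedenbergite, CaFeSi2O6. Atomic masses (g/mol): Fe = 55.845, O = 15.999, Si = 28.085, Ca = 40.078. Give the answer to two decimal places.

M(CaFeSi2O6) = 248.087 g/mol.
Fe contributes 1 × 55.845 = 55.845 g per mole.
55.845/248.087 = 0.2251 → 22.51%.

22.51 weight percent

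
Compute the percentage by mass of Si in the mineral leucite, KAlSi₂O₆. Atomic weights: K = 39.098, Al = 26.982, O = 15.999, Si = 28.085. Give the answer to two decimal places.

M(KAlSi₂O₆) = 218.244 g/mol.
Si contributes 2 × 28.085 = 56.170 g per mole.
56.170/218.244 = 0.2574 → 25.74%.

25.74 weight percent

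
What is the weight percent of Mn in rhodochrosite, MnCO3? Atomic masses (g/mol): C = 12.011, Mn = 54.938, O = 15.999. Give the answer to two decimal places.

Formula mass = 1·54.938 + 1·12.011 + 3·15.999 = 114.946 g/mol, of which 54.938 g is Mn.
So Mn makes up 54.938/114.946 = 0.4779 of the mass, i.e. 47.79%.

47.79 wt%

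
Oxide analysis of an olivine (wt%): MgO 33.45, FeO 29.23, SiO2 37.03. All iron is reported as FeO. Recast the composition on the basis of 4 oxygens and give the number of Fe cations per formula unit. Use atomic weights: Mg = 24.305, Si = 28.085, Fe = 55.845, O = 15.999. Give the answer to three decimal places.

MgO (M=40.304): mol = 0.82994; Mg = 0.82994, O = 0.82994.
FeO (M=71.844): mol = 0.40685; Fe = 0.40685, O = 0.40685.
SiO2 (M=60.083): mol = 0.61631; Si = 0.61631, O = 1.23262.
ΣO = 2.46941; factor = 4/ΣO = 1.61982.
Fe apfu = 0.40685 × 1.61982 = 0.659.

0.659 Fe apfu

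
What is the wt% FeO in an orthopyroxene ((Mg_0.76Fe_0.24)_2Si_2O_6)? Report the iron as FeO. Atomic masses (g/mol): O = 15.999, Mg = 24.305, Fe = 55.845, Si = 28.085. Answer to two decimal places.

15.97 wt%

M((Mg_0.76Fe_0.24)_2Si_2O_6) = 215.913 g/mol; M(FeO) = 71.844 g/mol.
Moles FeO per formula unit = 0.48 Fe ÷ 1 = 0.4800.
FeO fraction = (0.4800 × 71.844) / 215.913 = 34.485/215.913 = 0.1597.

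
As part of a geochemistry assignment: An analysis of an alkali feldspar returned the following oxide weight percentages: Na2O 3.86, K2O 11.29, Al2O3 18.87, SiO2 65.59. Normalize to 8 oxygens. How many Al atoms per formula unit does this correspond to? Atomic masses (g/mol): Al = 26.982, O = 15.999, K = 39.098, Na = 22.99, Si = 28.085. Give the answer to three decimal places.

Na2O: 3.86/61.979 = 0.06228 mol → 0.12456 mol Na, 0.06228 mol O.
K2O: 11.29/94.195 = 0.11986 mol → 0.23972 mol K, 0.11986 mol O.
Al2O3: 18.87/101.961 = 0.18507 mol → 0.37014 mol Al, 0.55521 mol O.
SiO2: 65.59/60.083 = 1.09166 mol → 1.09166 mol Si, 2.18332 mol O.
Total oxygen = 2.92067 mol. Normalization factor = 8/2.92067 = 2.73910.
Al per 8 O = 0.37014 × 2.73910 = 1.014.

1.014 Al apfu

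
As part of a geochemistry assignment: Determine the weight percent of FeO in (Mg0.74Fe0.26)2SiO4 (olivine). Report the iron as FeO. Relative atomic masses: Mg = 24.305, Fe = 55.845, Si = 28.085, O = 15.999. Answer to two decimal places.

23.78 wt%

M((Mg0.74Fe0.26)2SiO4) = 157.092 g/mol; M(FeO) = 71.844 g/mol.
Moles FeO per formula unit = 0.52 Fe ÷ 1 = 0.5200.
FeO fraction = (0.5200 × 71.844) / 157.092 = 37.359/157.092 = 0.2378.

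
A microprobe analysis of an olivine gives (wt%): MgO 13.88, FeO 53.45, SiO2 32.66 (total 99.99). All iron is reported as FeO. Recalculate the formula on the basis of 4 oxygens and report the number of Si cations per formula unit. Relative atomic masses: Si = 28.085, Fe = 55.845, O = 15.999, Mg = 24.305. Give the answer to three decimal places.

MgO (M=40.304): mol = 0.34438; Mg = 0.34438, O = 0.34438.
FeO (M=71.844): mol = 0.74397; Fe = 0.74397, O = 0.74397.
SiO2 (M=60.083): mol = 0.54358; Si = 0.54358, O = 1.08716.
ΣO = 2.17551; factor = 4/ΣO = 1.83865.
Si apfu = 0.54358 × 1.83865 = 0.999.

0.999 Si apfu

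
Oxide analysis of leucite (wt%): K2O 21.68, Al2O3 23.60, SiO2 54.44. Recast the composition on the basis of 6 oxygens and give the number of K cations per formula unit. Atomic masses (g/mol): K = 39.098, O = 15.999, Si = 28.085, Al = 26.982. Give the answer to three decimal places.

1.009 K apfu

21.68 wt% K2O ÷ 94.195 g/mol = 0.23016 mol, giving 0.46032 K and 0.23016 O.
23.60 wt% Al2O3 ÷ 101.961 g/mol = 0.23146 mol, giving 0.46292 Al and 0.69438 O.
54.44 wt% SiO2 ÷ 60.083 g/mol = 0.90608 mol, giving 0.90608 Si and 1.81216 O.
Oxygen sums to 2.73670; scaling by 6/2.73670 = 2.19242 puts the formula on 6 O.
K: 0.46032 × 2.19242 = 1.009 atoms per formula unit.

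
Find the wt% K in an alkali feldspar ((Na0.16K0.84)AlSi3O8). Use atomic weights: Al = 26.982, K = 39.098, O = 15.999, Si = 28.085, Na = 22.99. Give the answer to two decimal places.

11.91 mass %

Formula mass = 0.16·22.99 + 0.84·39.098 + 1·26.982 + 3·28.085 + 8·15.999 = 275.750 g/mol, of which 32.842 g is K.
So K makes up 32.842/275.750 = 0.1191 of the mass, i.e. 11.91%.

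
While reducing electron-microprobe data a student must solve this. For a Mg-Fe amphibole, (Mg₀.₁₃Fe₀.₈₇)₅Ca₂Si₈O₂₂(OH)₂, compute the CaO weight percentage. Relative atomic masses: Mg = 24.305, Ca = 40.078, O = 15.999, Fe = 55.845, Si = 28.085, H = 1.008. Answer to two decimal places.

11.81 wt%

M((Mg₀.₁₃Fe₀.₈₇)₅Ca₂Si₈O₂₂(OH)₂) = 949.552 g/mol; M(CaO) = 56.077 g/mol.
Moles CaO per formula unit = 2 Ca ÷ 1 = 2.0000.
CaO fraction = (2.0000 × 56.077) / 949.552 = 112.154/949.552 = 0.1181.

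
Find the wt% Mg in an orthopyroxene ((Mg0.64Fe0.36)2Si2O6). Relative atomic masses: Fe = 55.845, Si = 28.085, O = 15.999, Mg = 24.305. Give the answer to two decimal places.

13.92 wt%

M((Mg0.64Fe0.36)2Si2O6) = 223.483 g/mol.
Mg contributes 1.28 × 24.305 = 31.110 g per mole.
31.110/223.483 = 0.1392 → 13.92%.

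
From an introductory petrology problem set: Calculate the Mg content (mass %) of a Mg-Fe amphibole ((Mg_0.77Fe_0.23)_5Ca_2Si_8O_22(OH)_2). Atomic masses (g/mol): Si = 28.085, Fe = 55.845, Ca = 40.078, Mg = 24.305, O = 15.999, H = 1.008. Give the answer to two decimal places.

M((Mg_0.77Fe_0.23)_5Ca_2Si_8O_22(OH)_2) = 848.624 g/mol.
Mg contributes 3.85 × 24.305 = 93.574 g per mole.
93.574/848.624 = 0.1103 → 11.03%.

11.03 mass %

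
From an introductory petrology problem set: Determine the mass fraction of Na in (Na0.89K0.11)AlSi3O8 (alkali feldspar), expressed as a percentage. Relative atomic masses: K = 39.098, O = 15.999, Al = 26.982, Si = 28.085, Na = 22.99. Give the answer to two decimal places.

7.75 wt%

Formula mass = 0.89×22.99 + 0.11×39.098 + 1×26.982 + 3×28.085 + 8×15.999 = 263.991 g/mol, of which 20.461 g is Na.
So Na makes up 20.461/263.991 = 0.0775 of the mass, i.e. 7.75%.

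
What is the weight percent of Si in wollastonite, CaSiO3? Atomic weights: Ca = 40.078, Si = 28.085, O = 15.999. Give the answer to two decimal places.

24.18 mass %

Formula mass = 1*40.078 + 1*28.085 + 3*15.999 = 116.160 g/mol, of which 28.085 g is Si.
So Si makes up 28.085/116.160 = 0.2418 of the mass, i.e. 24.18%.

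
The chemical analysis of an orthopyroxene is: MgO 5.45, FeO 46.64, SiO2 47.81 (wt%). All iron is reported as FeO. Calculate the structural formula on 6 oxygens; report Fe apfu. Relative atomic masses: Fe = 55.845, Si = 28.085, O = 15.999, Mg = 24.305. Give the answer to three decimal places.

1.639 Fe apfu

MgO: 5.45/40.304 = 0.13522 mol → 0.13522 mol Mg, 0.13522 mol O.
FeO: 46.64/71.844 = 0.64918 mol → 0.64918 mol Fe, 0.64918 mol O.
SiO2: 47.81/60.083 = 0.79573 mol → 0.79573 mol Si, 1.59146 mol O.
Total oxygen = 2.37586 mol. Normalization factor = 6/2.37586 = 2.52540.
Fe per 6 O = 0.64918 × 2.52540 = 1.639.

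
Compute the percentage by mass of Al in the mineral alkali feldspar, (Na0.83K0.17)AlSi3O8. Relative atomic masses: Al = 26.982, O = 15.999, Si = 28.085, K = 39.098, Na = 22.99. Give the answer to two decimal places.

M((Na0.83K0.17)AlSi3O8) = 264.957 g/mol.
Al contributes 1 × 26.982 = 26.982 g per mole.
26.982/264.957 = 0.1018 → 10.18%.

10.18 wt%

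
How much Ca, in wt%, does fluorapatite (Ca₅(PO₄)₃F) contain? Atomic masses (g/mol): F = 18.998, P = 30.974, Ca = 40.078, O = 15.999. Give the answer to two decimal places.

39.74 wt%

Molar mass of Ca₅(PO₄)₃F: 5×40.078 + 3×30.974 + 12×15.999 + 1×18.998 = 504.298 g/mol.
Mass of Ca per formula unit: 5 × 40.078 = 200.390 g.
Weight fraction Ca = 200.390 / 504.298 = 0.3974.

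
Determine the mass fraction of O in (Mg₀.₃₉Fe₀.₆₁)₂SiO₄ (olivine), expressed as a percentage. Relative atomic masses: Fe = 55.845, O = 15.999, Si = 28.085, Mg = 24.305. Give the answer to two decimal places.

35.72 mass %

Formula mass = 0.78·24.305 + 1.22·55.845 + 1·28.085 + 4·15.999 = 179.170 g/mol, of which 63.996 g is O.
So O makes up 63.996/179.170 = 0.3572 of the mass, i.e. 35.72%.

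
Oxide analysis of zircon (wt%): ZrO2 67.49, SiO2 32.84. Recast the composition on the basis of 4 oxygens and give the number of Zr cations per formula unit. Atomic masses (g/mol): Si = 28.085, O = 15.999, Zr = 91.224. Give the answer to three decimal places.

ZrO2 (M=123.222): mol = 0.54771; Zr = 0.54771, O = 1.09542.
SiO2 (M=60.083): mol = 0.54658; Si = 0.54658, O = 1.09316.
ΣO = 2.18858; factor = 4/ΣO = 1.82767.
Zr apfu = 0.54771 × 1.82767 = 1.001.

1.001 Zr apfu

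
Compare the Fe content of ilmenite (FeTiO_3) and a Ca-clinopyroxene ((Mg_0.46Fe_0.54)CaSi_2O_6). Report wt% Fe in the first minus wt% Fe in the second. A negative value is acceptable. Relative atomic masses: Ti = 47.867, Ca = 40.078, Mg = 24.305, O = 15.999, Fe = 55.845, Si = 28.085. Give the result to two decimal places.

23.90 percentage points

First mineral: 55.845 g Fe in 151.709 g formula = 36.81 wt% Fe.
Second mineral: 30.156 g Fe in 233.579 g formula = 12.91 wt% Fe.
36.81% − 12.91% gives a difference of 23.90 percentage points.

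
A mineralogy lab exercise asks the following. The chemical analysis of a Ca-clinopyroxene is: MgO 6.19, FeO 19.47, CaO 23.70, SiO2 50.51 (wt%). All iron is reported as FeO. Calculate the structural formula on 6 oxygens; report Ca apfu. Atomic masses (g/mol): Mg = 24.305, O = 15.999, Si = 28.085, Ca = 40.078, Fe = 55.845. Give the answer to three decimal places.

MgO (M=40.304): mol = 0.15358; Mg = 0.15358, O = 0.15358.
FeO (M=71.844): mol = 0.27100; Fe = 0.27100, O = 0.27100.
CaO (M=56.077): mol = 0.42263; Ca = 0.42263, O = 0.42263.
SiO2 (M=60.083): mol = 0.84067; Si = 0.84067, O = 1.68134.
ΣO = 2.52855; factor = 6/ΣO = 2.37290.
Ca apfu = 0.42263 × 2.37290 = 1.003.

1.003 Ca apfu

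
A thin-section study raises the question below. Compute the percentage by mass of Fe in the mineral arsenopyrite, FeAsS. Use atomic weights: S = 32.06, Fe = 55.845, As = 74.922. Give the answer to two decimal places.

Formula mass = 1*55.845 + 1*74.922 + 1*32.06 = 162.827 g/mol, of which 55.845 g is Fe.
So Fe makes up 55.845/162.827 = 0.3430 of the mass, i.e. 34.30%.

34.30 wt%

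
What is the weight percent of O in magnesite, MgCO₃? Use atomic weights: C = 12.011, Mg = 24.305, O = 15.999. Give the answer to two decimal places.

56.93 wt%

Molar mass of MgCO₃: 1×24.305 + 1×12.011 + 3×15.999 = 84.313 g/mol.
Mass of O per formula unit: 3 × 15.999 = 47.997 g.
Weight fraction O = 47.997 / 84.313 = 0.5693.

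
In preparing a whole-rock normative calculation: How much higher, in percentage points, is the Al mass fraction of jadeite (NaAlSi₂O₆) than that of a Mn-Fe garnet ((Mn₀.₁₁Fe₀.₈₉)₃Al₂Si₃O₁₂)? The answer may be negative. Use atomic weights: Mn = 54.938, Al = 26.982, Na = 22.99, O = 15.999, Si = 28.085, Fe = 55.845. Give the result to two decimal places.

2.50 percentage points

M(NaAlSi₂O₆) = 202.136 g/mol, so wt% Al = 26.982/202.136 × 100 = 13.35%.
M((Mn₀.₁₁Fe₀.₈₉)₃Al₂Si₃O₁₂) = 497.443 g/mol, so wt% Al = 53.964/497.443 × 100 = 10.85%.
13.35 − 10.85 = 2.50 pp.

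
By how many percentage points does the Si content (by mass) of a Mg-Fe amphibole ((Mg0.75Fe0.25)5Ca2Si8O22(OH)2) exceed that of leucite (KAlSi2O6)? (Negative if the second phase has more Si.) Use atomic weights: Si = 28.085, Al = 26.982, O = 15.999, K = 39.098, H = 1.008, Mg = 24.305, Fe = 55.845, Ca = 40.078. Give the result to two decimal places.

M((Mg0.75Fe0.25)5Ca2Si8O22(OH)2) = 851.778 g/mol, so wt% Si = 224.680/851.778 × 100 = 26.38%.
M(KAlSi2O6) = 218.244 g/mol, so wt% Si = 56.170/218.244 × 100 = 25.74%.
26.38 − 25.74 = 0.64 pp.

0.64 percentage points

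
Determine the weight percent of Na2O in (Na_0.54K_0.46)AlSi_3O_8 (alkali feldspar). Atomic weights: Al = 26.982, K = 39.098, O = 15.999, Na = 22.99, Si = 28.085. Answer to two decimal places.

Molar mass of (Na_0.54K_0.46)AlSi_3O_8 = 0.54×22.99 + 0.46×39.098 + 1×26.982 + 3×28.085 + 8×15.999 = 269.629 g/mol.
Each formula unit contains 0.54 Na, equivalent to 0.54/2 = 0.2700 mol Na2O.
M(Na2O) = 2×22.99 + 1×15.999 = 61.979 g/mol.
Mass of Na2O per formula unit = 0.2700 × 61.979 = 16.734 g.
Na2O wt% = 16.734 / 269.629 × 100 = 6.21%.

6.21 wt%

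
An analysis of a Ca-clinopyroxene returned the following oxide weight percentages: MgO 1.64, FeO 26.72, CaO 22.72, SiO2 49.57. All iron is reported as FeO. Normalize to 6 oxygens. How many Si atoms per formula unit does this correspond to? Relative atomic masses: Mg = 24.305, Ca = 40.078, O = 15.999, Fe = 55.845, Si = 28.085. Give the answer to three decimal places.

1.64 wt% MgO ÷ 40.304 g/mol = 0.04069 mol, giving 0.04069 Mg and 0.04069 O.
26.72 wt% FeO ÷ 71.844 g/mol = 0.37192 mol, giving 0.37192 Fe and 0.37192 O.
22.72 wt% CaO ÷ 56.077 g/mol = 0.40516 mol, giving 0.40516 Ca and 0.40516 O.
49.57 wt% SiO2 ÷ 60.083 g/mol = 0.82503 mol, giving 0.82503 Si and 1.65006 O.
Oxygen sums to 2.46783; scaling by 6/2.46783 = 2.43129 puts the formula on 6 O.
Si: 0.82503 × 2.43129 = 2.006 atoms per formula unit.

2.006 Si apfu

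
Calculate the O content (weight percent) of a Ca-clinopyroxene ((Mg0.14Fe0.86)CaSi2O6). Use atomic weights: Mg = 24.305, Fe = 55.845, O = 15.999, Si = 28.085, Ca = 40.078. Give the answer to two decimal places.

M((Mg0.14Fe0.86)CaSi2O6) = 243.671 g/mol.
O contributes 6 × 15.999 = 95.994 g per mole.
95.994/243.671 = 0.3939 → 39.39%.

39.39 weight percent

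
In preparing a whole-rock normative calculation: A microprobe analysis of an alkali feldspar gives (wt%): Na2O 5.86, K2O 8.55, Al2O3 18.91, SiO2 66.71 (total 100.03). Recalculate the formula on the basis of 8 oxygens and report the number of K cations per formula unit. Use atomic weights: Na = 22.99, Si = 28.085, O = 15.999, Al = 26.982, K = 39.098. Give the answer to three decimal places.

0.490 K apfu

Na2O: 5.86/61.979 = 0.09455 mol → 0.18910 mol Na, 0.09455 mol O.
K2O: 8.55/94.195 = 0.09077 mol → 0.18154 mol K, 0.09077 mol O.
Al2O3: 18.91/101.961 = 0.18546 mol → 0.37092 mol Al, 0.55638 mol O.
SiO2: 66.71/60.083 = 1.11030 mol → 1.11030 mol Si, 2.22060 mol O.
Total oxygen = 2.96230 mol. Normalization factor = 8/2.96230 = 2.70060.
K per 8 O = 0.18154 × 2.70060 = 0.490.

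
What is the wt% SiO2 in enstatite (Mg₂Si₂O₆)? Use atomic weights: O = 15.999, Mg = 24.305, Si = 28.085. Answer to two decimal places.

59.85 wt%

M(Mg₂Si₂O₆) = 200.774 g/mol; M(SiO2) = 60.083 g/mol.
Moles SiO2 per formula unit = 2 Si ÷ 1 = 2.0000.
SiO2 fraction = (2.0000 × 60.083) / 200.774 = 120.166/200.774 = 0.5985.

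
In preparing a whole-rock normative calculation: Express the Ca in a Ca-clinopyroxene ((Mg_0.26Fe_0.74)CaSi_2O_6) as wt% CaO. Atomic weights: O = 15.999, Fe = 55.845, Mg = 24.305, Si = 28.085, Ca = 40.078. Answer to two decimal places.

23.38 wt%

Formula mass = 239.887 g/mol.
1 Ca → 1.0000 mol CaO per formula unit; M(CaO) = 56.077, so CaO mass = 56.077 g.
56.077/239.887 × 100 = 23.38 wt%.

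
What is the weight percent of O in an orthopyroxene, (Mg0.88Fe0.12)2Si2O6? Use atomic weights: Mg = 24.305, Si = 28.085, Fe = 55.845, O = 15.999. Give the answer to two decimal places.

Molar mass of (Mg0.88Fe0.12)2Si2O6: 1.76*24.305 + 0.24*55.845 + 2*28.085 + 6*15.999 = 208.344 g/mol.
Mass of O per formula unit: 6 × 15.999 = 95.994 g.
Weight fraction O = 95.994 / 208.344 = 0.4607.

46.07 weight percent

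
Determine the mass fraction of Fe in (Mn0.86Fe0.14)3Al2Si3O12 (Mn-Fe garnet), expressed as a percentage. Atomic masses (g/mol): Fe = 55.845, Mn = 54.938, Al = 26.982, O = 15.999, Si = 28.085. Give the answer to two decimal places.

Formula mass = 2.58*54.938 + 0.42*55.845 + 2*26.982 + 3*28.085 + 12*15.999 = 495.402 g/mol, of which 23.455 g is Fe.
So Fe makes up 23.455/495.402 = 0.0473 of the mass, i.e. 4.73%.

4.73 wt%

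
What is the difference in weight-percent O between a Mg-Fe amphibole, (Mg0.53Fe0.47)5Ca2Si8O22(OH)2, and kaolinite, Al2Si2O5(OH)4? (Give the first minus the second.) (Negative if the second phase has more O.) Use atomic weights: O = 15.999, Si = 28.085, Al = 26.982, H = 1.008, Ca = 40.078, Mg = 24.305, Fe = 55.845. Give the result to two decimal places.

-12.46 percentage points

M((Mg0.53Fe0.47)5Ca2Si8O22(OH)2) = 886.472 g/mol, so wt% O = 383.976/886.472 × 100 = 43.32%.
M(Al2Si2O5(OH)4) = 258.157 g/mol, so wt% O = 143.991/258.157 × 100 = 55.78%.
43.32 − 55.78 = -12.46 pp.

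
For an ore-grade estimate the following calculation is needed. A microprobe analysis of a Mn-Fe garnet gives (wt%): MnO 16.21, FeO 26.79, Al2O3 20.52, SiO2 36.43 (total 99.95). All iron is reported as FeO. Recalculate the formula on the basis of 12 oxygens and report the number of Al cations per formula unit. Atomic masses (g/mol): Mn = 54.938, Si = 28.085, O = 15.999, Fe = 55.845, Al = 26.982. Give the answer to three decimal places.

1.998 Al apfu

MnO (M=70.937): mol = 0.22851; Mn = 0.22851, O = 0.22851.
FeO (M=71.844): mol = 0.37289; Fe = 0.37289, O = 0.37289.
Al2O3 (M=101.961): mol = 0.20125; Al = 0.40250, O = 0.60375.
SiO2 (M=60.083): mol = 0.60633; Si = 0.60633, O = 1.21266.
ΣO = 2.41781; factor = 12/ΣO = 4.96317.
Al apfu = 0.40250 × 4.96317 = 1.998.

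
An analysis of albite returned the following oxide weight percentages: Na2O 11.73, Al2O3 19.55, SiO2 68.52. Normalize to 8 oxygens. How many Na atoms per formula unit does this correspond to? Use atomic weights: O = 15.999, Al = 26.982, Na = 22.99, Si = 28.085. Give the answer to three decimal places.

Na2O (M=61.979): mol = 0.18926; Na = 0.37852, O = 0.18926.
Al2O3 (M=101.961): mol = 0.19174; Al = 0.38348, O = 0.57522.
SiO2 (M=60.083): mol = 1.14042; Si = 1.14042, O = 2.28084.
ΣO = 3.04532; factor = 8/ΣO = 2.62698.
Na apfu = 0.37852 × 2.62698 = 0.994.

0.994 Na apfu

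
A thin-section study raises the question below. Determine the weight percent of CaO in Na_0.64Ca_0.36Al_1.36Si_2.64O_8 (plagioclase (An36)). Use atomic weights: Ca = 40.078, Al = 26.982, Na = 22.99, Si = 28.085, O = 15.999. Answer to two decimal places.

M(Na_0.64Ca_0.36Al_1.36Si_2.64O_8) = 267.974 g/mol; M(CaO) = 56.077 g/mol.
Moles CaO per formula unit = 0.36 Ca ÷ 1 = 0.3600.
CaO fraction = (0.3600 × 56.077) / 267.974 = 20.188/267.974 = 0.0753.

7.53 wt%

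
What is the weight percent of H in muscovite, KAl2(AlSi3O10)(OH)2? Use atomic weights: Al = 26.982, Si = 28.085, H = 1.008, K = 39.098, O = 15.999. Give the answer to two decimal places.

Molar mass of KAl2(AlSi3O10)(OH)2: 1×39.098 + 3×26.982 + 3×28.085 + 12×15.999 + 2×1.008 = 398.303 g/mol.
Mass of H per formula unit: 2 × 1.008 = 2.016 g.
Weight fraction H = 2.016 / 398.303 = 0.0051.

0.51 wt%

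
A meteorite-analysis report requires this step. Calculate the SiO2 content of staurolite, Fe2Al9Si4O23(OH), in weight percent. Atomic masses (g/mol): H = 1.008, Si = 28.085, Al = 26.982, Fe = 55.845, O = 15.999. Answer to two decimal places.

Molar mass of Fe2Al9Si4O23(OH) = 2×55.845 + 9×26.982 + 4×28.085 + 24×15.999 + 1×1.008 = 851.852 g/mol.
Each formula unit contains 4 Si, equivalent to 4/1 = 4.0000 mol SiO2.
M(SiO2) = 1×28.085 + 2×15.999 = 60.083 g/mol.
Mass of SiO2 per formula unit = 4.0000 × 60.083 = 240.332 g.
SiO2 wt% = 240.332 / 851.852 × 100 = 28.21%.

28.21 wt%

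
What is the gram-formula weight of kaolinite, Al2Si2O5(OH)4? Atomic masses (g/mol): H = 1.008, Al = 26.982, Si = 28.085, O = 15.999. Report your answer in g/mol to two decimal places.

The formula mass is the sum 2·26.982 + 2·28.085 + 9·15.999 + 4·1.008.

258.16 g/mol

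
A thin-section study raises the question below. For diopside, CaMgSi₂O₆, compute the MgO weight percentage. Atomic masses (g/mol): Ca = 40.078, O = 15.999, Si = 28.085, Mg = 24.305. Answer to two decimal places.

Formula mass = 216.547 g/mol.
1 Mg → 1.0000 mol MgO per formula unit; M(MgO) = 40.304, so MgO mass = 40.304 g.
40.304/216.547 × 100 = 18.61 wt%.

18.61 wt%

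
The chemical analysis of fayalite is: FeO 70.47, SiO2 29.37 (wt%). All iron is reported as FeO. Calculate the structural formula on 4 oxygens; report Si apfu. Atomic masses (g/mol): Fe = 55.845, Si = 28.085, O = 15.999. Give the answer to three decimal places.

70.47 wt% FeO ÷ 71.844 g/mol = 0.98088 mol, giving 0.98088 Fe and 0.98088 O.
29.37 wt% SiO2 ÷ 60.083 g/mol = 0.48882 mol, giving 0.48882 Si and 0.97764 O.
Oxygen sums to 1.95852; scaling by 4/1.95852 = 2.04236 puts the formula on 4 O.
Si: 0.48882 × 2.04236 = 0.998 atoms per formula unit.

0.998 Si apfu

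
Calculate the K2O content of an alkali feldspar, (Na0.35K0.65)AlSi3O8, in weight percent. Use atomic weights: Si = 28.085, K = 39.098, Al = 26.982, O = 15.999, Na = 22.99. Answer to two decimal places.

M((Na0.35K0.65)AlSi3O8) = 272.689 g/mol; M(K2O) = 94.195 g/mol.
Moles K2O per formula unit = 0.65 K ÷ 2 = 0.3250.
K2O fraction = (0.3250 × 94.195) / 272.689 = 30.613/272.689 = 0.1123.

11.23 wt%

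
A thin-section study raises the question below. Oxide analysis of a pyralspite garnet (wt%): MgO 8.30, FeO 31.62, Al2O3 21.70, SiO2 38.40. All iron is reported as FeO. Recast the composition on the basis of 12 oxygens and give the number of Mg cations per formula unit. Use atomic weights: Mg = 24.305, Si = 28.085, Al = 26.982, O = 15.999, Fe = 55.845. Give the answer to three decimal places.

MgO (M=40.304): mol = 0.20593; Mg = 0.20593, O = 0.20593.
FeO (M=71.844): mol = 0.44012; Fe = 0.44012, O = 0.44012.
Al2O3 (M=101.961): mol = 0.21283; Al = 0.42566, O = 0.63849.
SiO2 (M=60.083): mol = 0.63912; Si = 0.63912, O = 1.27824.
ΣO = 2.56278; factor = 12/ΣO = 4.68242.
Mg apfu = 0.20593 × 4.68242 = 0.964.

0.964 Mg apfu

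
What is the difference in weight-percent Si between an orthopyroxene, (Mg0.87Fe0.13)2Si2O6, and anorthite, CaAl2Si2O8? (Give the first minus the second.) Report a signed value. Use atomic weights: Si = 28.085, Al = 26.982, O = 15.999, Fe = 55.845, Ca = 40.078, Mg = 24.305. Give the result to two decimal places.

First mineral: 56.170 g Si in 208.974 g formula = 26.88 wt% Si.
Second mineral: 56.170 g Si in 278.204 g formula = 20.19 wt% Si.
26.88% − 20.19% gives a difference of 6.69 percentage points.

6.69 percentage points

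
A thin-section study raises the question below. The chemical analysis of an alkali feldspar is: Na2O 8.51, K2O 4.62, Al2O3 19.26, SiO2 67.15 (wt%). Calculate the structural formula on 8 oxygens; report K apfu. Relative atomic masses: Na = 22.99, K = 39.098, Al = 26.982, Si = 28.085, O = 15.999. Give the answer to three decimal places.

0.263 K apfu

Na2O (M=61.979): mol = 0.13730; Na = 0.27460, O = 0.13730.
K2O (M=94.195): mol = 0.04905; K = 0.09810, O = 0.04905.
Al2O3 (M=101.961): mol = 0.18890; Al = 0.37780, O = 0.56670.
SiO2 (M=60.083): mol = 1.11762; Si = 1.11762, O = 2.23524.
ΣO = 2.98829; factor = 8/ΣO = 2.67712.
K apfu = 0.09810 × 2.67712 = 0.263.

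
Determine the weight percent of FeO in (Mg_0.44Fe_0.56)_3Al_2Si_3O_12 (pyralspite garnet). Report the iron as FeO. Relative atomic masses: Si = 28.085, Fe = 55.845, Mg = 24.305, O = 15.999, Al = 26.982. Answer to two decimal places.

M((Mg_0.44Fe_0.56)_3Al_2Si_3O_12) = 456.109 g/mol; M(FeO) = 71.844 g/mol.
Moles FeO per formula unit = 1.68 Fe ÷ 1 = 1.6800.
FeO fraction = (1.6800 × 71.844) / 456.109 = 120.698/456.109 = 0.2646.

26.46 wt%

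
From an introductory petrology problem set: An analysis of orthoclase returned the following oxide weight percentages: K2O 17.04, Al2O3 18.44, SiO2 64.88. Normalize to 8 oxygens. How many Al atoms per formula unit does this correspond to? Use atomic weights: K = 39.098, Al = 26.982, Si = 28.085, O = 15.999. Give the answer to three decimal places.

17.04 wt% K2O ÷ 94.195 g/mol = 0.18090 mol, giving 0.36180 K and 0.18090 O.
18.44 wt% Al2O3 ÷ 101.961 g/mol = 0.18085 mol, giving 0.36170 Al and 0.54255 O.
64.88 wt% SiO2 ÷ 60.083 g/mol = 1.07984 mol, giving 1.07984 Si and 2.15968 O.
Oxygen sums to 2.88313; scaling by 8/2.88313 = 2.77476 puts the formula on 8 O.
Al: 0.36170 × 2.77476 = 1.004 atoms per formula unit.

1.004 Al apfu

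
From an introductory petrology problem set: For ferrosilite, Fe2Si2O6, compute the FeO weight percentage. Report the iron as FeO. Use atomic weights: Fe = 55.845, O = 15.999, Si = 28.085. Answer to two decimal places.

54.46 wt%

Molar mass of Fe2Si2O6 = 2×55.845 + 2×28.085 + 6×15.999 = 263.854 g/mol.
Each formula unit contains 2 Fe, equivalent to 2/1 = 2.0000 mol FeO.
M(FeO) = 1×55.845 + 1×15.999 = 71.844 g/mol.
Mass of FeO per formula unit = 2.0000 × 71.844 = 143.688 g.
FeO wt% = 143.688 / 263.854 × 100 = 54.46%.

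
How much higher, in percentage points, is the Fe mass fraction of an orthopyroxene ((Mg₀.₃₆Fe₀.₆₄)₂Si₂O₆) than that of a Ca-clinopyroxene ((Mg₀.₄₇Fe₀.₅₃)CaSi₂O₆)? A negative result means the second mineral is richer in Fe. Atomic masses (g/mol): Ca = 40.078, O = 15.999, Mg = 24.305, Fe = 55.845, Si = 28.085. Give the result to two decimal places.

16.95 percentage points

Fe in (Mg₀.₃₆Fe₀.₆₄)₂Si₂O₆: molar mass 241.145 g/mol; 1.28×55.845 = 71.482 g → 29.64 wt%.
Fe in (Mg₀.₄₇Fe₀.₅₃)CaSi₂O₆: molar mass 233.263 g/mol; 0.53×55.845 = 29.598 g → 12.69 wt%.
Difference = 29.64 − 12.69 = 16.95 percentage points.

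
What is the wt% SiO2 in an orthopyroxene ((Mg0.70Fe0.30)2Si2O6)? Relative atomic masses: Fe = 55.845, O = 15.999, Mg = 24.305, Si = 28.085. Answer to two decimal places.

Formula mass = 219.698 g/mol.
2 Si → 2.0000 mol SiO2 per formula unit; M(SiO2) = 60.083, so SiO2 mass = 120.166 g.
120.166/219.698 × 100 = 54.70 wt%.

54.70 wt%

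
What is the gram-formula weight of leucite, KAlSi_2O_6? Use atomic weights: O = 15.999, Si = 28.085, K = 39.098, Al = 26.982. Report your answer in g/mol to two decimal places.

218.24 g/mol

The formula mass is the sum 1·39.098 + 1·26.982 + 2·28.085 + 6·15.999.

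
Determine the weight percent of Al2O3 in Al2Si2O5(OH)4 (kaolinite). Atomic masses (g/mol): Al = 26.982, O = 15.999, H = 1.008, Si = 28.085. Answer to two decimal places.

39.50 wt%

M(Al2Si2O5(OH)4) = 258.157 g/mol; M(Al2O3) = 101.961 g/mol.
Moles Al2O3 per formula unit = 2 Al ÷ 2 = 1.0000.
Al2O3 fraction = (1.0000 × 101.961) / 258.157 = 101.961/258.157 = 0.3950.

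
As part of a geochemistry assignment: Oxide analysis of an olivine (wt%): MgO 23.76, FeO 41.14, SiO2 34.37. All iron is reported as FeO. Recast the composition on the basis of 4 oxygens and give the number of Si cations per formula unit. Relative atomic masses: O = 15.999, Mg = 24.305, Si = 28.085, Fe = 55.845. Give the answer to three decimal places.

0.992 Si apfu

MgO: 23.76/40.304 = 0.58952 mol → 0.58952 mol Mg, 0.58952 mol O.
FeO: 41.14/71.844 = 0.57263 mol → 0.57263 mol Fe, 0.57263 mol O.
SiO2: 34.37/60.083 = 0.57204 mol → 0.57204 mol Si, 1.14408 mol O.
Total oxygen = 2.30623 mol. Normalization factor = 4/2.30623 = 1.73443.
Si per 4 O = 0.57204 × 1.73443 = 0.992.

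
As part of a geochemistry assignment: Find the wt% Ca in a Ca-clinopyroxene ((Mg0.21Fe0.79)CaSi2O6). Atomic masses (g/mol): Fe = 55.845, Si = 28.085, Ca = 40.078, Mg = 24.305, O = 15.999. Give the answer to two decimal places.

M((Mg0.21Fe0.79)CaSi2O6) = 241.464 g/mol.
Ca contributes 1 × 40.078 = 40.078 g per mole.
40.078/241.464 = 0.1660 → 16.60%.

16.60 mass %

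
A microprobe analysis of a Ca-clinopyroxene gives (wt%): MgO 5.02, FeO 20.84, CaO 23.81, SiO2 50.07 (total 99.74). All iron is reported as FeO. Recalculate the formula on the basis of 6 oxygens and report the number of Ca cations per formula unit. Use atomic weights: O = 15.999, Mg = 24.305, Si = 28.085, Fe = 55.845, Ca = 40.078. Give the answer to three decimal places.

1.017 Ca apfu

MgO: 5.02/40.304 = 0.12455 mol → 0.12455 mol Mg, 0.12455 mol O.
FeO: 20.84/71.844 = 0.29007 mol → 0.29007 mol Fe, 0.29007 mol O.
CaO: 23.81/56.077 = 0.42459 mol → 0.42459 mol Ca, 0.42459 mol O.
SiO2: 50.07/60.083 = 0.83335 mol → 0.83335 mol Si, 1.66670 mol O.
Total oxygen = 2.50591 mol. Normalization factor = 6/2.50591 = 2.39434.
Ca per 6 O = 0.42459 × 2.39434 = 1.017.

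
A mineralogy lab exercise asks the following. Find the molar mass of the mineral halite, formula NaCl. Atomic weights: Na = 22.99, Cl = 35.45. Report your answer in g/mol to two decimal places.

58.44 g/mol

M = 1×22.99 + 1×35.45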